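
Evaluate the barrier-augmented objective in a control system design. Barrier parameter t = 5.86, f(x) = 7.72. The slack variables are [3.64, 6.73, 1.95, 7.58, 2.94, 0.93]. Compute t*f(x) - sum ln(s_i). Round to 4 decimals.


Step 1: Compute log-barrier.
ln values: [1.292, 1.9066, 0.6678, 2.0255, 1.0784, -0.0726]
phi = -(1.292 + 1.9066 + 0.6678 + 2.0255 + 1.0784 - 0.0726) = -6.8977
Step 2: Compute augmented objective.
t*f(x) = 5.86*7.72 = 45.2392
Total = 45.2392 - 6.8977 = 38.3415


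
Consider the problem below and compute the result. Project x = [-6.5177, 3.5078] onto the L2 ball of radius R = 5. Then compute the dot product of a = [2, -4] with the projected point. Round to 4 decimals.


Step 1: Compute ||x|| (intermediates to 6 decimals).
||x|| = sqrt((-6.5177)^2 + 3.5078^2) = 7.401694
Step 2: Project.
Since ||x|| > R, scale = R/||x|| = 5/7.401694 = 0.675521, proj(x) = scale * x
proj(x) = [-4.402843, 2.369593]
Step 3: Dot product.
a^T * proj(x) = 2*(-4.402843) - 4*2.369593 = -18.2841


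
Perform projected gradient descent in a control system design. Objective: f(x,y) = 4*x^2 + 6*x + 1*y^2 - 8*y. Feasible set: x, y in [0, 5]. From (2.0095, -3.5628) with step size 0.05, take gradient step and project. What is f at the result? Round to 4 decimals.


Step 1: Compute gradient at (2.0095, -3.5628).
grad_x = 2*4*2.0095 + 6 = 22.076
grad_y = 2*1*-3.5628 - 8 = -15.1256
Step 2: Gradient step.
x_raw = 2.0095 - 0.05*22.076 = 0.9057
y_raw = -3.5628 - 0.05*-15.1256 = -2.8065
Step 3: Project onto [0, 5].
x_proj = clip(0.9057) = 0.9057
y_proj = clip(-2.8065) = 0.0
Step 4: Evaluate f.
f(0.9057, 0.0) = 8.7154


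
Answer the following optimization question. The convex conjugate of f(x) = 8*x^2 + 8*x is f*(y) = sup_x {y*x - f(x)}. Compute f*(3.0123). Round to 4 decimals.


f*(y) = sup_x {y*x - a*x^2 - b*x} = sup_x {(y-b)*x - a*x^2}
FOC: (y - b) - 2a*x = 0 => x* = (y - b)/(2a)
x* = (3.0123 - 8)/(2*8) = -0.3117
f*(3.0123) = (y-b)^2/(4a) = (3.0123 - 8)^2/(4*8)
= 24.8772/32 = 0.7774


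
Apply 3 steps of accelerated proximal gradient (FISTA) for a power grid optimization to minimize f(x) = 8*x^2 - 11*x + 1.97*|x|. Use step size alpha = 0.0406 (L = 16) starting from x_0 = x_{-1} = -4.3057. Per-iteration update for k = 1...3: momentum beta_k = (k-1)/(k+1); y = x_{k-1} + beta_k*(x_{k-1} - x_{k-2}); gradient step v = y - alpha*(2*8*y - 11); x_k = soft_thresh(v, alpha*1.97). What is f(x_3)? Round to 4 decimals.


FISTA on f(x) = 8*x^2 - 11*x + 1.97*|x|
L = 16, alpha = 0.0406
Iteration 1: beta = 0.0, y = -4.3057 + 0.0*(-4.3057 + 4.3057) = -4.3057
  grad(y) = -79.8912, v = y - alpha*grad = -1.0621
  prox(v) = soft_thresh(-1.0621, 0.08) = -0.9821
Iteration 2: beta = 0.3333, y = -0.9821 + 0.3333*(-0.9821 + 4.3057) = 0.1257
  grad(y) = -8.9885, v = y - alpha*grad = 0.4907
  prox(v) = soft_thresh(0.4907, 0.08) = 0.4107
Iteration 3: beta = 0.5, y = 0.4107 + 0.5*(0.4107 + 0.9821) = 1.1071
  grad(y) = 6.7132, v = y - alpha*grad = 0.8345
  prox(v) = soft_thresh(0.8345, 0.08) = 0.7545
f(x_3) = 8*0.7545^2 - 11*0.7545 + 1.97*|0.7545| = -2.2589


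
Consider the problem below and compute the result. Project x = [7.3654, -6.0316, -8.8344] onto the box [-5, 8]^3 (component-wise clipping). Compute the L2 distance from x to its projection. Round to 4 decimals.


Project each component onto [-5, 8].
clip(7.3654) = 7.3654, clip(-6.0316) = -5.0, clip(-8.8344) = -5.0
Projection = [7.3654, -5.0, -5.0]
Squared diffs: [0.0, 1.0642, 14.7026]
Distance = sqrt(15.7668) = 3.9707


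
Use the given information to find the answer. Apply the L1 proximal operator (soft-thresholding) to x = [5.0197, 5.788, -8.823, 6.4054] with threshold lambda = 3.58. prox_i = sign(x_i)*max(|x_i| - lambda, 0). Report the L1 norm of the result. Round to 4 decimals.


Soft-thresholding with lambda = 3.58:
prox(5.0197) = sign(5.0197)*max(|5.0197| - 3.58, 0) = 1.4397
prox(5.788) = sign(5.788)*max(|5.788| - 3.58, 0) = 2.208
prox(-8.823) = sign(-8.823)*max(|-8.823| - 3.58, 0) = -5.243
prox(6.4054) = sign(6.4054)*max(|6.4054| - 3.58, 0) = 2.8254
prox(x) = [1.4397, 2.208, -5.243, 2.8254]
||prox(x)||_1 = 1.4397 + 2.208 + 5.243 + 2.8254 = 11.7161


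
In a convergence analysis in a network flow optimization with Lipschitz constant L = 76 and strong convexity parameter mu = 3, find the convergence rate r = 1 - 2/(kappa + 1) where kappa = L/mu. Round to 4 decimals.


Step 1: Compute the condition number.
kappa = L/mu = 76/3 = 25.3333
Step 2: Compute the convergence rate.
r = 1 - 2/(kappa + 1) = 1 - 2*mu/(L + mu) = (L - mu)/(L + mu) = 73/79 = 0.9241


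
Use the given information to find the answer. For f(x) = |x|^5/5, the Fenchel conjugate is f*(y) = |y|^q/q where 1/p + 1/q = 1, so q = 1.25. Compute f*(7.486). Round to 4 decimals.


The conjugate exponent q satisfies 1/p + 1/q = 1.
p = 5, so q = 5/(5 - 1) = 1.25
|y|^q = 7.486^1.25 = 12.3826
f*(7.486) = 12.3826 / 1.25 = 9.9061


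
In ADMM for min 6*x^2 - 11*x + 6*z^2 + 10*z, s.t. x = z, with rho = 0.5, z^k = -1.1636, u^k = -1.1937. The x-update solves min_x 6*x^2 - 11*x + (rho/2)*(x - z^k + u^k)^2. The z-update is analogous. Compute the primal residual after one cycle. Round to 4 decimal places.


ADMM iteration with rho = 0.5, z^k = -1.1636, u^k = -1.1937
Step 1: x-update.
Minimize 6*x^2 - 11*x + (0.5/2)*(x + 1.1636 - 1.1937)^2
FOC: (2*6 + 0.5)*x = 11 + 0.5*(-1.1636 + 1.1937)
x^{k+1} = 0.8812
Step 2: z-update.
Minimize 6*z^2 + 10*z + (0.5/2)*(0.8812 - z - 1.1937)^2
FOC: (2*6 + 0.5)*z = -10 + 0.5*(0.8812 - 1.1937)
z^{k+1} = -0.8125
Step 3: u-update.
u^{k+1} = -1.1937 + 0.8812 + 0.8125 = 0.5
Step 4: Primal residual = |0.8812 + 0.8125| = 1.6937


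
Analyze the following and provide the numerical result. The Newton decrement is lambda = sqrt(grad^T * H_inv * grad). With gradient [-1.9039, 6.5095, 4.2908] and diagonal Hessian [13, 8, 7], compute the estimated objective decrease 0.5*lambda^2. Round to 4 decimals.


Step 1: H is diagonal, so H^(-1) * g = [-0.1465, 0.8137, 0.613].
Step 2: g^T H^(-1) g = sum_i g_i^2 / H_ii
  = (-1.9039)^2/13 + (6.5095)^2/8 + (4.2908)^2/7
  = 0.2788 + 5.2967 + 2.6301 = 8.2057
Step 3: Objective decrease = 0.5 * g^T H^(-1) g = 4.1028


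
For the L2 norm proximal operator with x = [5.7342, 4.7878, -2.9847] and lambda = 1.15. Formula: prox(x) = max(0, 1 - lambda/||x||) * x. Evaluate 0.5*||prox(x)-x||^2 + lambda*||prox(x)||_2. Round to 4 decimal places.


Step 1: Compute ||x||.
||x|| = 8.0444
Step 2: Compute scaling factor.
scale = max(0, 1 - 1.15/8.0444) = 0.857
Step 3: prox(x) = [4.9145, 4.1034, -2.558]
||prox(x)|| = 6.8944
Step 4: Proximal objective.
0.5*||prox-x||^2 = 0.6613
lambda*||prox|| = 7.9286
Total = 8.5898


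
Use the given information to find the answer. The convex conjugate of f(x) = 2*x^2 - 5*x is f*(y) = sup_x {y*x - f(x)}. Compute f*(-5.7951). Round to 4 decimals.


f*(y) = sup_x {y*x - a*x^2 - b*x} = sup_x {(y-b)*x - a*x^2}
FOC: (y - b) - 2a*x = 0 => x* = (y - b)/(2a)
x* = (-5.7951 + 5)/(2*2) = -0.1988
f*(-5.7951) = (y-b)^2/(4a) = (-5.7951 + 5)^2/(4*2)
= 0.6322/8 = 0.079


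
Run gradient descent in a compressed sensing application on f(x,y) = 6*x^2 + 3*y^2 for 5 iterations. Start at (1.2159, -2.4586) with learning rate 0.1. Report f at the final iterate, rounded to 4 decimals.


Gradient descent on f(x,y) = 6*x^2 + 3*y^2.
Starting point: (1.2159, -2.4586), alpha = 0.1
Step 1: grad_x = 2*6*1.2159 = 14.5908, grad_y = 2*3*-2.4586 = -14.7516
  x_1 = 1.2159 - 0.1*14.5908 = -0.2432
  y_1 = -2.4586 - 0.1*-14.7516 = -0.9834
Step 2: grad_x = 2*6*-0.2432 = -2.9182, grad_y = 2*3*-0.9834 = -5.9006
  x_2 = -0.2432 - 0.1*-2.9182 = 0.0486
  y_2 = -0.9834 - 0.1*-5.9006 = -0.3934
Step 3: grad_x = 2*6*0.0486 = 0.5836, grad_y = 2*3*-0.3934 = -2.3603
  x_3 = 0.0486 - 0.1*0.5836 = -0.0097
  y_3 = -0.3934 - 0.1*-2.3603 = -0.1574
Step 4: grad_x = 2*6*-0.0097 = -0.1167, grad_y = 2*3*-0.1574 = -0.9441
  x_4 = -0.0097 - 0.1*-0.1167 = 0.0019
  y_4 = -0.1574 - 0.1*-0.9441 = -0.0629
Step 5: grad_x = 2*6*0.0019 = 0.0233, grad_y = 2*3*-0.0629 = -0.3776
  x_5 = 0.0019 - 0.1*0.0233 = -0.0004
  y_5 = -0.0629 - 0.1*-0.3776 = -0.0252
f(-0.0004, -0.0252) = 6*(-0.0004)^2 + 3*(-0.0252)^2 = 0.0019


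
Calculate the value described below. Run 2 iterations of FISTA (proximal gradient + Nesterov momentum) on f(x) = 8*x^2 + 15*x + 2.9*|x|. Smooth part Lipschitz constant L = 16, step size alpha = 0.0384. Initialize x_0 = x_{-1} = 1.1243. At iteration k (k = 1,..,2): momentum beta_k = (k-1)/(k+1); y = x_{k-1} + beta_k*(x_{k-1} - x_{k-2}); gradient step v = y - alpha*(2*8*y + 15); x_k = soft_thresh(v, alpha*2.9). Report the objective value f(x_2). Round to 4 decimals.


FISTA on f(x) = 8*x^2 + 15*x + 2.9*|x|
L = 16, alpha = 0.0384
Iteration 1: beta = 0.0, y = 1.1243 + 0.0*(1.1243 - 1.1243) = 1.1243
  grad(y) = 32.9888, v = y - alpha*grad = -0.1425
  prox(v) = soft_thresh(-0.1425, 0.1114) = -0.0311
Iteration 2: beta = 0.3333, y = -0.0311 + 0.3333*(-0.0311 - 1.1243) = -0.4162
  grad(y) = 8.3401, v = y - alpha*grad = -0.7365
  prox(v) = soft_thresh(-0.7365, 0.1114) = -0.6251
f(x_2) = 8*(-0.6251)^2 + 15*(-0.6251) + 2.9*|-0.6251| = -4.4378


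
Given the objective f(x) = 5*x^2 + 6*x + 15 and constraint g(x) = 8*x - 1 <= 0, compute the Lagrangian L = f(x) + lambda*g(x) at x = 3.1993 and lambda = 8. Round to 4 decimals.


Step 1: Evaluate f(x).
f(3.1993) = 5*3.1993^2 + 6*3.1993 + 15 = 85.3734
Step 2: Evaluate g(x).
g(3.1993) = 8*3.1993 - 1 = 24.5944
Step 3: Compute Lagrangian.
L = 85.3734 + 8*24.5944 = 282.1286


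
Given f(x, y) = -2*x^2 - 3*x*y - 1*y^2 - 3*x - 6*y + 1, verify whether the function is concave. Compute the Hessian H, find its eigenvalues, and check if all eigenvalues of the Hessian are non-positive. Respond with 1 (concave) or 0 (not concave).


The Hessian of f(x,y) = -2*x^2 - 3*x*y - 1*y^2 - 3*x - 6*y + 1 is:
H = [[-4, -3], [-3, -2]]
Trace = -4 - 2 = -6
Determinant = -4*-2 - (-3)^2 = -1
Discriminant = (-6)^2 - 4*-1 = 40.0
Eigenvalues: lambda_1 = -6.1623, lambda_2 = 0.1623
The function is not concave.

0


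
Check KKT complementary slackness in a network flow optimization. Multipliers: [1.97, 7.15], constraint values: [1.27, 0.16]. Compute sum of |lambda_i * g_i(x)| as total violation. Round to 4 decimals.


KKT complementary slackness check:
lambda_1 * g_1 = 1.97 * 1.27 = 2.5019
lambda_2 * g_2 = 7.15 * 0.16 = 1.144
Total violation = 2.5019 + 1.144 = 3.6459


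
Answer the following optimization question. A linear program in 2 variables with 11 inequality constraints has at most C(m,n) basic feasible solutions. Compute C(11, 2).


Each vertex corresponds to some choice of n active constraints out of m, so the number of vertices is at most C(m, n) = m! / (n!(m-n)!).
m = 11, n = 2
Numerator: 11 * 10
Denominator: 2! = 2
C(11, 2) = 55


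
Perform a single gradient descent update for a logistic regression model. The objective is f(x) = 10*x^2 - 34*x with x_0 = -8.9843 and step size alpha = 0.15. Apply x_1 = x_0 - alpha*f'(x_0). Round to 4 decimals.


We compute the gradient at x_0 and apply the update.
f'(x) = 20*x - 34
f'(-8.9843) = 20*-8.9843 - 34 = -213.686
x_1 = -8.9843 - 0.15*-213.686 = 23.0686


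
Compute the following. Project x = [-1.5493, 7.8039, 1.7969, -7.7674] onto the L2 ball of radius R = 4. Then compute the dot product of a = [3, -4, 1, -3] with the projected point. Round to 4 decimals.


Step 1: Compute ||x|| (intermediates to 6 decimals).
||x|| = sqrt((-1.5493)^2 + 7.8039^2 + 1.7969^2 + (-7.7674)^2) = 11.263327
Step 2: Project.
Since ||x|| > R, scale = R/||x|| = 4/11.263327 = 0.355135, proj(x) = scale * x
proj(x) = [-0.550211, 2.771438, 0.638142, -2.758476]
Step 3: Dot product.
a^T * proj(x) = 3*(-0.550211) - 4*2.771438 + 1*0.638142 - 3*(-2.758476) = -3.8228


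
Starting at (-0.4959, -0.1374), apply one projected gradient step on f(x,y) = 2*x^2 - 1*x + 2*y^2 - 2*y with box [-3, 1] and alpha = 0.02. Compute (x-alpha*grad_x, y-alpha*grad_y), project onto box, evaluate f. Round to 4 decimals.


Step 1: Compute gradient at (-0.4959, -0.1374).
grad_x = 2*2*-0.4959 - 1 = -2.9836
grad_y = 2*2*-0.1374 - 2 = -2.5496
Step 2: Gradient step.
x_raw = -0.4959 - 0.02*-2.9836 = -0.4362
y_raw = -0.1374 - 0.02*-2.5496 = -0.0864
Step 3: Project onto [-3, 1].
x_proj = clip(-0.4362) = -0.4362
y_proj = clip(-0.0864) = -0.0864
Step 4: Evaluate f.
f(-0.4362, -0.0864) = 1.0046


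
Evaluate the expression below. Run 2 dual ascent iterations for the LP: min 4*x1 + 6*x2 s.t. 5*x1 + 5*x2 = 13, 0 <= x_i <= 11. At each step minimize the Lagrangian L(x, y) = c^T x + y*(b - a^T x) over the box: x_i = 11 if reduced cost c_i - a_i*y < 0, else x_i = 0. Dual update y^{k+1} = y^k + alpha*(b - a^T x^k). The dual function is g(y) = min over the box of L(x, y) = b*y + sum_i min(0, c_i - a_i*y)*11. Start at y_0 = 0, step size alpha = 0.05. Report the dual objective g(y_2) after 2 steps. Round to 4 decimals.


Dual ascent for LP: min 4*x1 + 6*x2, 5*x1 + 5*x2 = 13, 0 <= x_i <= 11
Step 1: y^k = 0.0, reduced costs: (4.0, 6.0)
  x^k = (0.0, 0.0), subgradient = b - a^T x = 13.0
  y^{k+1} = 0.0 + 0.05*13.0 = 0.65
Step 2: y^k = 0.65, reduced costs: (0.75, 2.75)
  x^k = (0.0, 0.0), subgradient = b - a^T x = 13.0
  y^{k+1} = 0.65 + 0.05*13.0 = 1.3
Dual objective at y_2 = 1.3: reduced costs (-2.5, -0.5), box minimizer x = (11.0, 11.0)
g(y_2) = b*y + (c1 - a1*y)*x1 + (c2 - a2*y)*x2 = 13*1.3 + (-2.5)*11.0 + (-0.5)*11.0 = 16.9 - 27.5 - 5.5 = -16.1


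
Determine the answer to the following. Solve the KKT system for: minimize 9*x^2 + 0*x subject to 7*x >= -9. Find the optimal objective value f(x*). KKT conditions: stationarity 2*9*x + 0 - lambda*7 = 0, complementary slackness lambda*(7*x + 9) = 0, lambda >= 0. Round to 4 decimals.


Step 1: Try lambda = 0 (constraint inactive).
Stationarity: 2*9*x + 0 = 0
x* = 0/(2*9) = 0.0
Check constraint: 7*0.0 = 0.0 >= -9 -- satisfied.
Step 2: Compute optimal value.
f(x*) = 9*0.0^2 + 0*0.0 = 0.0


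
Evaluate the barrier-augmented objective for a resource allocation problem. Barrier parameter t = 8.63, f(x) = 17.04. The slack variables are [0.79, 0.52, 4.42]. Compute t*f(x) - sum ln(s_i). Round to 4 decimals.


Step 1: Compute log-barrier.
ln values: [-0.2357, -0.6539, 1.4861]
phi = -(-0.2357 - 0.6539 + 1.4861) = -0.5965
Step 2: Compute augmented objective.
t*f(x) = 8.63*17.04 = 147.0552
Total = 147.0552 - 0.5965 = 146.4587


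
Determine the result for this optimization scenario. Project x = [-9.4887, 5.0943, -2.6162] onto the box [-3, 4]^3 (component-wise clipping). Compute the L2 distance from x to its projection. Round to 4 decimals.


Project each component onto [-3, 4].
clip(-9.4887) = -3.0, clip(5.0943) = 4.0, clip(-2.6162) = -2.6162
Projection = [-3.0, 4.0, -2.6162]
Squared diffs: [42.1032, 1.1975, 0.0]
Distance = sqrt(43.3007) = 6.5803


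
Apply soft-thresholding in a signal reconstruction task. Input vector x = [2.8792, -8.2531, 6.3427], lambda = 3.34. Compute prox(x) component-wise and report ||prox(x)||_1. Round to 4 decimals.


Soft-thresholding with lambda = 3.34:
prox(2.8792) = sign(2.8792)*max(|2.8792| - 3.34, 0) = 0.0
prox(-8.2531) = sign(-8.2531)*max(|-8.2531| - 3.34, 0) = -4.9131
prox(6.3427) = sign(6.3427)*max(|6.3427| - 3.34, 0) = 3.0027
prox(x) = [0.0, -4.9131, 3.0027]
||prox(x)||_1 = 0.0 + 4.9131 + 3.0027 = 7.9158


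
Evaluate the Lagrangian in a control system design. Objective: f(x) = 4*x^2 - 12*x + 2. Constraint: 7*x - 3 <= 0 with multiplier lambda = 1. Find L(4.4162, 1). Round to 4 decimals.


Step 1: Evaluate f(x).
f(4.4162) = 4*4.4162^2 - 12*4.4162 + 2 = 27.0169
Step 2: Evaluate g(x).
g(4.4162) = 7*4.4162 - 3 = 27.9134
Step 3: Compute Lagrangian.
L = 27.0169 + 1*27.9134 = 54.9303


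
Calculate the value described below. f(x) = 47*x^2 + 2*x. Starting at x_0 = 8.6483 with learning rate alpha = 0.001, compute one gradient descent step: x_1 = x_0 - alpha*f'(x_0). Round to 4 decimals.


We compute the gradient at x_0 and apply the update.
f'(x) = 94*x + 2
f'(8.6483) = 94*8.6483 + 2 = 814.9402
x_1 = 8.6483 - 0.001*814.9402 = 7.8334


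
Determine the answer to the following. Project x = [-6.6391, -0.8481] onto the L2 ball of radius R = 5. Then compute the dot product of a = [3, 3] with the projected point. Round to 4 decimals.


Step 1: Compute ||x|| (intermediates to 6 decimals).
||x|| = sqrt((-6.6391)^2 + (-0.8481)^2) = 6.69305
Step 2: Project.
Since ||x|| > R, scale = R/||x|| = 5/6.69305 = 0.747044, proj(x) = scale * x
proj(x) = [-4.9597, -0.633568]
Step 3: Dot product.
a^T * proj(x) = 3*(-4.9597) + 3*(-0.633568) = -16.7798


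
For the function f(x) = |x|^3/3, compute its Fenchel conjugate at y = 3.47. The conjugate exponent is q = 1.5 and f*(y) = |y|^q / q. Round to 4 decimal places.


The conjugate exponent q satisfies 1/p + 1/q = 1.
p = 3, so q = 3/(3 - 1) = 1.5
|y|^q = 3.47^1.5 = 6.4639
f*(3.47) = 6.4639 / 1.5 = 4.3093


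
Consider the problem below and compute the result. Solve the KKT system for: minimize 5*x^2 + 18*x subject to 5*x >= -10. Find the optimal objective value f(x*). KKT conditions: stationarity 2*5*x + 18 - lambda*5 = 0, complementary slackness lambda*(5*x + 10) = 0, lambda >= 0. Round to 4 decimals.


Step 1: Try lambda = 0 (constraint inactive).
Stationarity: 2*5*x + 18 = 0
x* = -18/(2*5) = -1.8
Check constraint: 5*-1.8 = -9.0 >= -10 -- satisfied.
Step 2: Compute optimal value.
f(x*) = 5*(-1.8)^2 + 18*(-1.8) = -16.2


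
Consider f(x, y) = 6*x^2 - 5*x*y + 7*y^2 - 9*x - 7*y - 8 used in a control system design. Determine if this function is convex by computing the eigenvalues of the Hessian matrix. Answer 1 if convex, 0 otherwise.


The Hessian of f(x,y) = 6*x^2 - 5*x*y + 7*y^2 - 9*x - 7*y - 8 is:
H = [[12, -5], [-5, 14]]
Trace = 12 + 14 = 26
Determinant = 12*14 - (-5)^2 = 143
Discriminant = (26)^2 - 4*143 = 104.0
Eigenvalues: lambda_1 = 7.901, lambda_2 = 18.099
The function is convex.

1


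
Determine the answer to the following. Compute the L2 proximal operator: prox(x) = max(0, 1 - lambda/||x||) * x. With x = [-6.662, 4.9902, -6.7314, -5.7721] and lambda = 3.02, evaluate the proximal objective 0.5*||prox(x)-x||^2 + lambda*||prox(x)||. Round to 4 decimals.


Step 1: Compute ||x||.
||x|| = 12.162
Step 2: Compute scaling factor.
scale = max(0, 1 - 3.02/12.162) = 0.7517
Step 3: prox(x) = [-5.0077, 3.7511, -5.0599, -4.3388]
||prox(x)|| = 9.142
Step 4: Proximal objective.
0.5*||prox-x||^2 = 4.5602
lambda*||prox|| = 27.6088
Total = 32.1689


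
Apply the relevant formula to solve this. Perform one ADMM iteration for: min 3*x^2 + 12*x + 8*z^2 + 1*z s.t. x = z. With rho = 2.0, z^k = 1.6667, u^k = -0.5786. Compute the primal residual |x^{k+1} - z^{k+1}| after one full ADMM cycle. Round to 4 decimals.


ADMM iteration with rho = 2.0, z^k = 1.6667, u^k = -0.5786
Step 1: x-update.
Minimize 3*x^2 + 12*x + (2.0/2)*(x - 1.6667 - 0.5786)^2
FOC: (2*3 + 2.0)*x = -12 + 2.0*(1.6667 + 0.5786)
x^{k+1} = -0.9387
Step 2: z-update.
Minimize 8*z^2 + 1*z + (2.0/2)*(-0.9387 - z - 0.5786)^2
FOC: (2*8 + 2.0)*z = -1 + 2.0*(-0.9387 - 0.5786)
z^{k+1} = -0.2241
Step 3: u-update.
u^{k+1} = -0.5786 - 0.9387 + 0.2241 = -1.2931
Step 4: Primal residual = |-0.9387 + 0.2241| = 0.7145


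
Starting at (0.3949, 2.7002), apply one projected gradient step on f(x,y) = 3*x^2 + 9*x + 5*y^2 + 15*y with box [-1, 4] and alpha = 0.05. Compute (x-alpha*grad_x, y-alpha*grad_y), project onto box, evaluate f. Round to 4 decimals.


Step 1: Compute gradient at (0.3949, 2.7002).
grad_x = 2*3*0.3949 + 9 = 11.3694
grad_y = 2*5*2.7002 + 15 = 42.002
Step 2: Gradient step.
x_raw = 0.3949 - 0.05*11.3694 = -0.1736
y_raw = 2.7002 - 0.05*42.002 = 0.6001
Step 3: Project onto [-1, 4].
x_proj = clip(-0.1736) = -0.1736
y_proj = clip(0.6001) = 0.6001
Step 4: Evaluate f.
f(-0.1736, 0.6001) = 9.3303


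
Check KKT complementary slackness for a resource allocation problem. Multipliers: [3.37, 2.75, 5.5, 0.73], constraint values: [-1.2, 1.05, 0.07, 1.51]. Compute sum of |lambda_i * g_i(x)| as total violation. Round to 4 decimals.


KKT complementary slackness check:
lambda_1 * g_1 = 3.37 * -1.2 = -4.044
lambda_2 * g_2 = 2.75 * 1.05 = 2.8875
lambda_3 * g_3 = 5.5 * 0.07 = 0.385
lambda_4 * g_4 = 0.73 * 1.51 = 1.1023
Total violation = 4.044 + 2.8875 + 0.385 + 1.1023 = 8.4188


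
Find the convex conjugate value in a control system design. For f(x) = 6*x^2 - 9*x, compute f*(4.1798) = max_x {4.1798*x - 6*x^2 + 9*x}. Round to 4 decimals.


f*(y) = sup_x {y*x - a*x^2 - b*x} = sup_x {(y-b)*x - a*x^2}
FOC: (y - b) - 2a*x = 0 => x* = (y - b)/(2a)
x* = (4.1798 + 9)/(2*6) = 1.0983
f*(4.1798) = (y-b)^2/(4a) = (4.1798 + 9)^2/(4*6)
= 173.7071/24 = 7.2378


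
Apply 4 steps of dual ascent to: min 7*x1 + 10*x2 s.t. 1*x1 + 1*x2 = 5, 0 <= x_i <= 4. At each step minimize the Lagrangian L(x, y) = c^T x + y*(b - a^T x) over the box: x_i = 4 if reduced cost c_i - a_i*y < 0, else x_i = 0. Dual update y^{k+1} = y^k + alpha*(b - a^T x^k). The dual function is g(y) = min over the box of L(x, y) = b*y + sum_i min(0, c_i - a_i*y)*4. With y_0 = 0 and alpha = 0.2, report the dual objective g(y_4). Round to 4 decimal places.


Dual ascent for LP: min 7*x1 + 10*x2, 1*x1 + 1*x2 = 5, 0 <= x_i <= 4
Step 1: y^k = 0.0, reduced costs: (7.0, 10.0)
  x^k = (0.0, 0.0), subgradient = b - a^T x = 5.0
  y^{k+1} = 0.0 + 0.2*5.0 = 1.0
Step 2: y^k = 1.0, reduced costs: (6.0, 9.0)
  x^k = (0.0, 0.0), subgradient = b - a^T x = 5.0
  y^{k+1} = 1.0 + 0.2*5.0 = 2.0
Step 3: y^k = 2.0, reduced costs: (5.0, 8.0)
  x^k = (0.0, 0.0), subgradient = b - a^T x = 5.0
  y^{k+1} = 2.0 + 0.2*5.0 = 3.0
Step 4: y^k = 3.0, reduced costs: (4.0, 7.0)
  x^k = (0.0, 0.0), subgradient = b - a^T x = 5.0
  y^{k+1} = 3.0 + 0.2*5.0 = 4.0
Dual objective at y_4 = 4.0: reduced costs (3.0, 6.0), box minimizer x = (0.0, 0.0)
g(y_4) = b*y + (c1 - a1*y)*x1 + (c2 - a2*y)*x2 = 5*4.0 + 3.0*0.0 + 6.0*0.0 = 20.0 + 0.0 + 0.0 = 20.0


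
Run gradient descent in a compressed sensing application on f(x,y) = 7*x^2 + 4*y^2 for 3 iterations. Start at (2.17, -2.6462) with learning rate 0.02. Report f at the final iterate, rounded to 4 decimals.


Gradient descent on f(x,y) = 7*x^2 + 4*y^2.
Starting point: (2.17, -2.6462), alpha = 0.02
Step 1: grad_x = 2*7*2.17 = 30.38, grad_y = 2*4*-2.6462 = -21.1696
  x_1 = 2.17 - 0.02*30.38 = 1.5624
  y_1 = -2.6462 - 0.02*-21.1696 = -2.2228
Step 2: grad_x = 2*7*1.5624 = 21.8736, grad_y = 2*4*-2.2228 = -17.7825
  x_2 = 1.5624 - 0.02*21.8736 = 1.1249
  y_2 = -2.2228 - 0.02*-17.7825 = -1.8672
Step 3: grad_x = 2*7*1.1249 = 15.749, grad_y = 2*4*-1.8672 = -14.9373
  x_3 = 1.1249 - 0.02*15.749 = 0.8099
  y_3 = -1.8672 - 0.02*-14.9373 = -1.5684
f(0.8099, -1.5684) = 7*0.8099^2 + 4*(-1.5684)^2 = 14.4318


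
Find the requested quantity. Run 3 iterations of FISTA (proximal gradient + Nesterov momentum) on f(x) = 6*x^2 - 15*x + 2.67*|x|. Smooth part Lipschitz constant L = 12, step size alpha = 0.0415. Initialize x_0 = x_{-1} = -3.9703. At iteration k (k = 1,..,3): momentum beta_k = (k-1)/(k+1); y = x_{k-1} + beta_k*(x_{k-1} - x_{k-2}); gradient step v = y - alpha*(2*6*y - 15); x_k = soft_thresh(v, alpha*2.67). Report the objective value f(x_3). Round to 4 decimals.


FISTA on f(x) = 6*x^2 - 15*x + 2.67*|x|
L = 12, alpha = 0.0415
Iteration 1: beta = 0.0, y = -3.9703 + 0.0*(-3.9703 + 3.9703) = -3.9703
  grad(y) = -62.6436, v = y - alpha*grad = -1.3706
  prox(v) = soft_thresh(-1.3706, 0.1108) = -1.2598
Iteration 2: beta = 0.3333, y = -1.2598 + 0.3333*(-1.2598 + 3.9703) = -0.3563
  grad(y) = -19.2754, v = y - alpha*grad = 0.4436
  prox(v) = soft_thresh(0.4436, 0.1108) = 0.3328
Iteration 3: beta = 0.5, y = 0.3328 + 0.5*(0.3328 + 1.2598) = 1.1292
  grad(y) = -1.4501, v = y - alpha*grad = 1.1893
  prox(v) = soft_thresh(1.1893, 0.1108) = 1.0785
f(x_3) = 6*1.0785^2 - 15*1.0785 + 2.67*|1.0785| = -6.3189


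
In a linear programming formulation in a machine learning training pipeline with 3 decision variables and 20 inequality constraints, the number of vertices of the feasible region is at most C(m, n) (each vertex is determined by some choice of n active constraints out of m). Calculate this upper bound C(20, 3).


Each vertex corresponds to some choice of n active constraints out of m, so the number of vertices is at most C(m, n) = m! / (n!(m-n)!).
m = 20, n = 3
Numerator: 20 * 19 * 18
Denominator: 3! = 6
C(20, 3) = 1140


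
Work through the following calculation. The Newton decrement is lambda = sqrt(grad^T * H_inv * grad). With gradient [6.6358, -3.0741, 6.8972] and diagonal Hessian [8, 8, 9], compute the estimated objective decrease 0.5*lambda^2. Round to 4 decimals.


Step 1: H is diagonal, so H^(-1) * g = [0.8295, -0.3843, 0.7664].
Step 2: g^T H^(-1) g = sum_i g_i^2 / H_ii
  = (6.6358)^2/8 + (-3.0741)^2/8 + (6.8972)^2/9
  = 5.5042 + 1.1813 + 5.2857 = 11.9712
Step 3: Objective decrease = 0.5 * g^T H^(-1) g = 5.9856


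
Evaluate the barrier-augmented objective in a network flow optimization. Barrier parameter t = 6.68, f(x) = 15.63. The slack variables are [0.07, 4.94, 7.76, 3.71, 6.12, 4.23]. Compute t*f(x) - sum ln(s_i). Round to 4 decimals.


Step 1: Compute log-barrier.
ln values: [-2.6593, 1.5974, 2.049, 1.311, 1.8116, 1.4422]
phi = -(-2.6593 + 1.5974 + 2.049 + 1.311 + 1.8116 + 1.4422) = -5.5519
Step 2: Compute augmented objective.
t*f(x) = 6.68*15.63 = 104.4084
Total = 104.4084 - 5.5519 = 98.8565


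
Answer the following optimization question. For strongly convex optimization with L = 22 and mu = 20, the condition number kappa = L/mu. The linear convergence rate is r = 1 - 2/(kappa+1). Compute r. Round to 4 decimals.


Step 1: Compute the condition number.
kappa = L/mu = 22/20 = 1.1
Step 2: Compute the convergence rate.
r = 1 - 2/(kappa + 1) = 1 - 2*mu/(L + mu) = (L - mu)/(L + mu) = 2/42 = 0.0476


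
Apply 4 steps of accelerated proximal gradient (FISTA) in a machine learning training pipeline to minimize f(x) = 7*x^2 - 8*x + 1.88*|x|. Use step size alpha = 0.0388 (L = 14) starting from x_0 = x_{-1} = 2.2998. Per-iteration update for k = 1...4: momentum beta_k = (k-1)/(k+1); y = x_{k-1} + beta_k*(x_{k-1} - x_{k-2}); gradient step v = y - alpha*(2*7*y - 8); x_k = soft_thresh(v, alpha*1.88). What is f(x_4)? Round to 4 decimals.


FISTA on f(x) = 7*x^2 - 8*x + 1.88*|x|
L = 14, alpha = 0.0388
Iteration 1: beta = 0.0, y = 2.2998 + 0.0*(2.2998 - 2.2998) = 2.2998
  grad(y) = 24.1972, v = y - alpha*grad = 1.3609
  prox(v) = soft_thresh(1.3609, 0.0729) = 1.288
Iteration 2: beta = 0.3333, y = 1.288 + 0.3333*(1.288 - 2.2998) = 0.9507
  grad(y) = 5.3104, v = y - alpha*grad = 0.7447
  prox(v) = soft_thresh(0.7447, 0.0729) = 0.6718
Iteration 3: beta = 0.5, y = 0.6718 + 0.5*(0.6718 - 1.288) = 0.3636
  grad(y) = -2.9092, v = y - alpha*grad = 0.4765
  prox(v) = soft_thresh(0.4765, 0.0729) = 0.4036
Iteration 4: beta = 0.6, y = 0.4036 + 0.6*(0.4036 - 0.6718) = 0.2426
  grad(y) = -4.603, v = y - alpha*grad = 0.4212
  prox(v) = soft_thresh(0.4212, 0.0729) = 0.3483
f(x_4) = 7*0.3483^2 - 8*0.3483 + 1.88*|0.3483| = -1.2824


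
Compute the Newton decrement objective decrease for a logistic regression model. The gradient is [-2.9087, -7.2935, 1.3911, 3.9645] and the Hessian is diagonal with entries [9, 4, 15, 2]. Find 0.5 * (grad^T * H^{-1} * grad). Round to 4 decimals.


Step 1: H is diagonal, so H^(-1) * g = [-0.3232, -1.8234, 0.0927, 1.9823].
Step 2: g^T H^(-1) g = sum_i g_i^2 / H_ii
  = (-2.9087)^2/9 + (-7.2935)^2/4 + (1.3911)^2/15 + (3.9645)^2/2
  = 0.9401 + 13.2988 + 0.129 + 7.8586 = 22.2265
Step 3: Objective decrease = 0.5 * g^T H^(-1) g = 11.1132


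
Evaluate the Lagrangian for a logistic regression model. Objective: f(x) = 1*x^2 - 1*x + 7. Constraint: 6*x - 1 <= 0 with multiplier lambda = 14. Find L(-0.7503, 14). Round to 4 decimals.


Step 1: Evaluate f(x).
f(-0.7503) = 1*(-0.7503)^2 - 1*(-0.7503) + 7 = 8.3133
Step 2: Evaluate g(x).
g(-0.7503) = 6*-0.7503 - 1 = -5.5018
Step 3: Compute Lagrangian.
L = 8.3133 + 14*-5.5018 = -68.7119


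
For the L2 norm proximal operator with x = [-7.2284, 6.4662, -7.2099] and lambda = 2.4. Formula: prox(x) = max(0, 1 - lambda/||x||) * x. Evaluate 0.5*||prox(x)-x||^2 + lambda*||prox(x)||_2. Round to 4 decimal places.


Step 1: Compute ||x||.
||x|| = 12.0849
Step 2: Compute scaling factor.
scale = max(0, 1 - 2.4/12.0849) = 0.8014
Step 3: prox(x) = [-5.7929, 5.182, -5.778]
||prox(x)|| = 9.6849
Step 4: Proximal objective.
0.5*||prox-x||^2 = 2.88
lambda*||prox|| = 23.2438
Total = 26.1237


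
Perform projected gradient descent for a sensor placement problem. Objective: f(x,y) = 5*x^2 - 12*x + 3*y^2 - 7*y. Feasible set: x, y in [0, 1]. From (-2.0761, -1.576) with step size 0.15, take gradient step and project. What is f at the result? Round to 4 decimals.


Step 1: Compute gradient at (-2.0761, -1.576).
grad_x = 2*5*-2.0761 - 12 = -32.761
grad_y = 2*3*-1.576 - 7 = -16.456
Step 2: Gradient step.
x_raw = -2.0761 - 0.15*-32.761 = 2.8381
y_raw = -1.576 - 0.15*-16.456 = 0.8924
Step 3: Project onto [0, 1].
x_proj = clip(2.8381) = 1.0
y_proj = clip(0.8924) = 0.8924
Step 4: Evaluate f.
f(1.0, 0.8924) = -10.8577


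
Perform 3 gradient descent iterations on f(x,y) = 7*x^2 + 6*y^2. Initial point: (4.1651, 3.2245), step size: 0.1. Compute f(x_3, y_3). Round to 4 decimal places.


Gradient descent on f(x,y) = 7*x^2 + 6*y^2.
Starting point: (4.1651, 3.2245), alpha = 0.1
Step 1: grad_x = 2*7*4.1651 = 58.3114, grad_y = 2*6*3.2245 = 38.694
  x_1 = 4.1651 - 0.1*58.3114 = -1.666
  y_1 = 3.2245 - 0.1*38.694 = -0.6449
Step 2: grad_x = 2*7*-1.666 = -23.3246, grad_y = 2*6*-0.6449 = -7.7388
  x_2 = -1.666 - 0.1*-23.3246 = 0.6664
  y_2 = -0.6449 - 0.1*-7.7388 = 0.129
Step 3: grad_x = 2*7*0.6664 = 9.3298, grad_y = 2*6*0.129 = 1.5478
  x_3 = 0.6664 - 0.1*9.3298 = -0.2666
  y_3 = 0.129 - 0.1*1.5478 = -0.0258
f(-0.2666, -0.0258) = 7*(-0.2666)^2 + 6*(-0.0258)^2 = 0.5014


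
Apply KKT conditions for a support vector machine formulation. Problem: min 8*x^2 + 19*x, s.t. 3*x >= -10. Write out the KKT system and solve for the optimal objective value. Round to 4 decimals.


Step 1: Try lambda = 0 (constraint inactive).
Stationarity: 2*8*x + 19 = 0
x* = -19/(2*8) = -1.1875
Check constraint: 3*-1.1875 = -3.5625 >= -10 -- satisfied.
Step 2: Compute optimal value.
f(x*) = 8*(-1.1875)^2 + 19*(-1.1875) = -11.2813


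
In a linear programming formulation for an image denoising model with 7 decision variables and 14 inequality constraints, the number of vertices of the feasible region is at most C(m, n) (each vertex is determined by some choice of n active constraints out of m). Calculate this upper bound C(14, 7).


Each vertex corresponds to some choice of n active constraints out of m, so the number of vertices is at most C(m, n) = m! / (n!(m-n)!).
m = 14, n = 7
Numerator: 14 * 13 * 12 * 11 * 10 * 9 * 8
Denominator: 7! = 5040
C(14, 7) = 3432


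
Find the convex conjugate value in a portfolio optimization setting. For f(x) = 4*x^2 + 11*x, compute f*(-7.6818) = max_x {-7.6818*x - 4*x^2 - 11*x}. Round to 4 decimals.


f*(y) = sup_x {y*x - a*x^2 - b*x} = sup_x {(y-b)*x - a*x^2}
FOC: (y - b) - 2a*x = 0 => x* = (y - b)/(2a)
x* = (-7.6818 - 11)/(2*4) = -2.3352
f*(-7.6818) = (y-b)^2/(4a) = (-7.6818 - 11)^2/(4*4)
= 349.0097/16 = 21.8131


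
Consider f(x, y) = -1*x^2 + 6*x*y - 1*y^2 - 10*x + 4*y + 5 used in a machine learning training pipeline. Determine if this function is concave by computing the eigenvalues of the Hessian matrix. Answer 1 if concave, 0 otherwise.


The Hessian of f(x,y) = -1*x^2 + 6*x*y - 1*y^2 - 10*x + 4*y + 5 is:
H = [[-2, 6], [6, -2]]
Trace = -2 - 2 = -4
Determinant = -2*-2 - (6)^2 = -32
Discriminant = (-4)^2 - 4*-32 = 144.0
Eigenvalues: lambda_1 = -8.0, lambda_2 = 4.0
The function is not concave.

0


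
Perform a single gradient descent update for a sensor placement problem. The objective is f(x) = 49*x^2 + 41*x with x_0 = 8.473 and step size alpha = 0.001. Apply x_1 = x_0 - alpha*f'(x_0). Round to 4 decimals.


We compute the gradient at x_0 and apply the update.
f'(x) = 98*x + 41
f'(8.473) = 98*8.473 + 41 = 871.354
x_1 = 8.473 - 0.001*871.354 = 7.6016


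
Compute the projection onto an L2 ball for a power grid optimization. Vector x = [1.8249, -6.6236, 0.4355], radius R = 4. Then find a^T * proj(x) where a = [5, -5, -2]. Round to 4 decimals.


Step 1: Compute ||x|| (intermediates to 6 decimals).
||x|| = sqrt(1.8249^2 + (-6.6236)^2 + 0.4355^2) = 6.884185
Step 2: Project.
Since ||x|| > R, scale = R/||x|| = 4/6.884185 = 0.581042, proj(x) = scale * x
proj(x) = [1.060344, -3.84859, 0.253044]
Step 3: Dot product.
a^T * proj(x) = 5*1.060344 - 5*(-3.84859) - 2*0.253044 = 24.0386


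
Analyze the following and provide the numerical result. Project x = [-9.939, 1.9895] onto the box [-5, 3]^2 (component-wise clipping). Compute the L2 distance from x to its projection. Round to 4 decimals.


Project each component onto [-5, 3].
clip(-9.939) = -5.0, clip(1.9895) = 1.9895
Projection = [-5.0, 1.9895]
Squared diffs: [24.3937, 0.0]
Distance = sqrt(24.3937) = 4.939


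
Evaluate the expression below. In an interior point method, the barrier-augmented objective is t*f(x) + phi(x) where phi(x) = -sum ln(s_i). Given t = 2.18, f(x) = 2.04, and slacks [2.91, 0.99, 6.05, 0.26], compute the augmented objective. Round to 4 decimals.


Step 1: Compute log-barrier.
ln values: [1.0682, -0.0101, 1.8001, -1.3471]
phi = -(1.0682 - 0.0101 + 1.8001 - 1.3471) = -1.5111
Step 2: Compute augmented objective.
t*f(x) = 2.18*2.04 = 4.4472
Total = 4.4472 - 1.5111 = 2.9361


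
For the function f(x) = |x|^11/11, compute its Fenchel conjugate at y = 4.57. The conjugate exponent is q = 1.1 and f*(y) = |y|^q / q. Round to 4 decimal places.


The conjugate exponent q satisfies 1/p + 1/q = 1.
p = 11, so q = 11/(11 - 1) = 1.1
|y|^q = 4.57^1.1 = 5.32
f*(4.57) = 5.32 / 1.1 = 4.8363


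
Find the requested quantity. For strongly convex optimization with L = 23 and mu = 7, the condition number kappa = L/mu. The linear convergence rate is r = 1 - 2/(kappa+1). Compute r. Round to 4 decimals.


Step 1: Compute the condition number.
kappa = L/mu = 23/7 = 3.2857
Step 2: Compute the convergence rate.
r = 1 - 2/(kappa + 1) = 1 - 2*mu/(L + mu) = (L - mu)/(L + mu) = 16/30 = 0.5333


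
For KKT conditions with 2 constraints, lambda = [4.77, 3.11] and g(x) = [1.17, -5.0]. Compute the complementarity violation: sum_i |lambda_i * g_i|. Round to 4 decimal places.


KKT complementary slackness check:
lambda_1 * g_1 = 4.77 * 1.17 = 5.5809
lambda_2 * g_2 = 3.11 * -5.0 = -15.55
Total violation = 5.5809 + 15.55 = 21.1309


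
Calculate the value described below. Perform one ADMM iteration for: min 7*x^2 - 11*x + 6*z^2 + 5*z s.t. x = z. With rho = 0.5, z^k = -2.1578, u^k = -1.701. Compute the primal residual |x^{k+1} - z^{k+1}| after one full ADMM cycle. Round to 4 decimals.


ADMM iteration with rho = 0.5, z^k = -2.1578, u^k = -1.701
Step 1: x-update.
Minimize 7*x^2 - 11*x + (0.5/2)*(x + 2.1578 - 1.701)^2
FOC: (2*7 + 0.5)*x = 11 + 0.5*(-2.1578 + 1.701)
x^{k+1} = 0.7429
Step 2: z-update.
Minimize 6*z^2 + 5*z + (0.5/2)*(0.7429 - z - 1.701)^2
FOC: (2*6 + 0.5)*z = -5 + 0.5*(0.7429 - 1.701)
z^{k+1} = -0.4383
Step 3: u-update.
u^{k+1} = -1.701 + 0.7429 + 0.4383 = -0.5198
Step 4: Primal residual = |0.7429 + 0.4383| = 1.1812


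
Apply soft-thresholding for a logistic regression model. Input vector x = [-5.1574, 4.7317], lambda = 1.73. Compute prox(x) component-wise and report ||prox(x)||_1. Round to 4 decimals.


Soft-thresholding with lambda = 1.73:
prox(-5.1574) = sign(-5.1574)*max(|-5.1574| - 1.73, 0) = -3.4274
prox(4.7317) = sign(4.7317)*max(|4.7317| - 1.73, 0) = 3.0017
prox(x) = [-3.4274, 3.0017]
||prox(x)||_1 = 3.4274 + 3.0017 = 6.4291


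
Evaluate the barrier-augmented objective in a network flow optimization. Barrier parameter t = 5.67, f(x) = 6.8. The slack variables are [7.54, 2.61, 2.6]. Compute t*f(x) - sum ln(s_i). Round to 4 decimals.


Step 1: Compute log-barrier.
ln values: [2.0202, 0.9594, 0.9555]
phi = -(2.0202 + 0.9594 + 0.9555) = -3.9351
Step 2: Compute augmented objective.
t*f(x) = 5.67*6.8 = 38.556
Total = 38.556 - 3.9351 = 34.6209


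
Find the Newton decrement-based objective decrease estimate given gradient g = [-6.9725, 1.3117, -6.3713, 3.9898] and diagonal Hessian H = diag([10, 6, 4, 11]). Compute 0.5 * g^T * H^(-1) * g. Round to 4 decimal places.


Step 1: H is diagonal, so H^(-1) * g = [-0.6973, 0.2186, -1.5928, 0.3627].
Step 2: g^T H^(-1) g = sum_i g_i^2 / H_ii
  = (-6.9725)^2/10 + (1.3117)^2/6 + (-6.3713)^2/4 + (3.9898)^2/11
  = 4.8616 + 0.2868 + 10.1484 + 1.4471 = 16.7438
Step 3: Objective decrease = 0.5 * g^T H^(-1) g = 8.3719


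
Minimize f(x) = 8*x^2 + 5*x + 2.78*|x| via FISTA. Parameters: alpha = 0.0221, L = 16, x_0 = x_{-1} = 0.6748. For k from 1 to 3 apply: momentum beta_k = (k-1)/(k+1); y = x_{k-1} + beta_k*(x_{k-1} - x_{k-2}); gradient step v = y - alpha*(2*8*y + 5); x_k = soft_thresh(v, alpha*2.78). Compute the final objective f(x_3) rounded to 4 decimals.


FISTA on f(x) = 8*x^2 + 5*x + 2.78*|x|
L = 16, alpha = 0.0221
Iteration 1: beta = 0.0, y = 0.6748 + 0.0*(0.6748 - 0.6748) = 0.6748
  grad(y) = 15.7968, v = y - alpha*grad = 0.3257
  prox(v) = soft_thresh(0.3257, 0.0614) = 0.2643
Iteration 2: beta = 0.3333, y = 0.2643 + 0.3333*(0.2643 - 0.6748) = 0.1274
  grad(y) = 7.0385, v = y - alpha*grad = -0.0281
  prox(v) = soft_thresh(-0.0281, 0.0614) = 0.0
Iteration 3: beta = 0.5, y = 0.0 + 0.5*(0.0 - 0.2643) = -0.1321
  grad(y) = 2.886, v = y - alpha*grad = -0.1959
  prox(v) = soft_thresh(-0.1959, 0.0614) = -0.1345
f(x_3) = 8*(-0.1345)^2 + 5*(-0.1345) + 2.78*|-0.1345| = -0.1539


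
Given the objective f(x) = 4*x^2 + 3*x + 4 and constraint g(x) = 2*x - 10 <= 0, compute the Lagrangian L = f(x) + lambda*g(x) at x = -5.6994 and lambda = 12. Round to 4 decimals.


Step 1: Evaluate f(x).
f(-5.6994) = 4*(-5.6994)^2 + 3*(-5.6994) + 4 = 116.8344
Step 2: Evaluate g(x).
g(-5.6994) = 2*-5.6994 - 10 = -21.3988
Step 3: Compute Lagrangian.
L = 116.8344 + 12*-21.3988 = -139.9512


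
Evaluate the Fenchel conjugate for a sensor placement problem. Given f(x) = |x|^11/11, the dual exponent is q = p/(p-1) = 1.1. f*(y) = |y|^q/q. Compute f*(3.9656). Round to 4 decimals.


The conjugate exponent q satisfies 1/p + 1/q = 1.
p = 11, so q = 11/(11 - 1) = 1.1
|y|^q = 3.9656^1.1 = 4.5513
f*(3.9656) = 4.5513 / 1.1 = 4.1376


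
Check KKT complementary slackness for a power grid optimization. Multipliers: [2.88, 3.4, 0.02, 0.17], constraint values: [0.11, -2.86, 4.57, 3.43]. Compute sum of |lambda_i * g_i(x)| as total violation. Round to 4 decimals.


KKT complementary slackness check:
lambda_1 * g_1 = 2.88 * 0.11 = 0.3168
lambda_2 * g_2 = 3.4 * -2.86 = -9.724
lambda_3 * g_3 = 0.02 * 4.57 = 0.0914
lambda_4 * g_4 = 0.17 * 3.43 = 0.5831
Total violation = 0.3168 + 9.724 + 0.0914 + 0.5831 = 10.7153


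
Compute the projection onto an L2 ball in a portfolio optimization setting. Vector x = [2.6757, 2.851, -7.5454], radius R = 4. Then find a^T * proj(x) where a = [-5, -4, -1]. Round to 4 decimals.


Step 1: Compute ||x|| (intermediates to 6 decimals).
||x|| = sqrt(2.6757^2 + 2.851^2 + (-7.5454)^2) = 8.498272
Step 2: Project.
Since ||x|| > R, scale = R/||x|| = 4/8.498272 = 0.470684, proj(x) = scale * x
proj(x) = [1.259409, 1.34192, -3.551499]
Step 3: Dot product.
a^T * proj(x) = -5*1.259409 - 4*1.34192 - 1*(-3.551499) = -8.1132


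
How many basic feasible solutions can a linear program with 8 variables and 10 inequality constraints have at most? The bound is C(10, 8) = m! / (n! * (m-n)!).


Each vertex corresponds to some choice of n active constraints out of m, so the number of vertices is at most C(m, n) = m! / (n!(m-n)!).
m = 10, n = 8
Numerator: 10 * 9 * 8 * 7 * 6 * 5 * 4 * 3
Denominator: 8! = 40320
C(10, 8) = 45


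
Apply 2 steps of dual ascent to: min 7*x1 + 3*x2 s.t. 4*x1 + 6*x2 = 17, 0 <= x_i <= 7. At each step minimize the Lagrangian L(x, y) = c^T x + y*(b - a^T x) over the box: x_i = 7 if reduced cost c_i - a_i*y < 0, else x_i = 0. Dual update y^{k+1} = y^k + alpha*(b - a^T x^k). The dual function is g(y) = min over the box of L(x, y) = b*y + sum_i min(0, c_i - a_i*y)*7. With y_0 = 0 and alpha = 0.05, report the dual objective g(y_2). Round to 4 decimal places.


Dual ascent for LP: min 7*x1 + 3*x2, 4*x1 + 6*x2 = 17, 0 <= x_i <= 7
Step 1: y^k = 0.0, reduced costs: (7.0, 3.0)
  x^k = (0.0, 0.0), subgradient = b - a^T x = 17.0
  y^{k+1} = 0.0 + 0.05*17.0 = 0.85
Step 2: y^k = 0.85, reduced costs: (3.6, -2.1)
  x^k = (0.0, 7.0), subgradient = b - a^T x = -25.0
  y^{k+1} = 0.85 + 0.05*-25.0 = -0.4
Dual objective at y_2 = -0.4: reduced costs (8.6, 5.4), box minimizer x = (0.0, 0.0)
g(y_2) = b*y + (c1 - a1*y)*x1 + (c2 - a2*y)*x2 = 17*(-0.4) + 8.6*0.0 + 5.4*0.0 = -6.8 + 0.0 + 0.0 = -6.8
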